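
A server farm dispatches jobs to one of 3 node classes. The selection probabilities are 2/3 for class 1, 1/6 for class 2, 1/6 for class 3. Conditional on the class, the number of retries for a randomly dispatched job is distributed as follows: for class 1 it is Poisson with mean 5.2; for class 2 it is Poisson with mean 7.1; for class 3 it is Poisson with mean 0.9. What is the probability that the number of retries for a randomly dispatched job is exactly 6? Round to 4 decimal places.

Conditional on each class, P(X = 6): 1: 0.15148; 2: 0.1468; 3: 0.000300094.
By total probability, P(X = 6) = 0.666667·0.15148 + 0.166667·0.1468 + 0.166667·0.000300094 = 0.125504.

0.1255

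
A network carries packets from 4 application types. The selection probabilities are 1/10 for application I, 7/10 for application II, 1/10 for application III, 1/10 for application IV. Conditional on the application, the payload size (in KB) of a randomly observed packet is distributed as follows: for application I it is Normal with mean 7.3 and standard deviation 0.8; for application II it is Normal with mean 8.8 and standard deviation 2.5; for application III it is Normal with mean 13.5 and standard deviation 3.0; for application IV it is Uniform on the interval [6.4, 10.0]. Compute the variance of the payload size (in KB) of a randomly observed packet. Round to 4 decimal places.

Per component, I: μ=7.3, E[X²]=53.93; II: μ=8.8, E[X²]=83.69; III: μ=13.5, E[X²]=191.25; IV: μ=8.2, E[X²]=68.32.
E[X] = 0.1·7.3 + 0.7·8.8 + 0.1·13.5 + 0.1·8.2 = 9.06.
E[X²] = 0.1·53.93 + 0.7·83.69 + 0.1·191.25 + 0.1·68.32 = 89.933.
Var(X) = E[X²] − (E[X])² = 89.933 − 82.0836 = 7.8494.

7.8494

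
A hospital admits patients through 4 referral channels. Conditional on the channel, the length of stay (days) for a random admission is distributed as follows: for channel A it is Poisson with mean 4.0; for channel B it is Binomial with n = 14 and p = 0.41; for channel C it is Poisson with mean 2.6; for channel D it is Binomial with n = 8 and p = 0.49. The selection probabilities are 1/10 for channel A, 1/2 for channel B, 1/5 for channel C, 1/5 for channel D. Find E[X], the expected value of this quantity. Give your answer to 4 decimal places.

4.5740

Component means — A: 4; B: 5.74; C: 2.6; D: 3.92.
E[X] = 0.1·4 + 0.5·5.74 + 0.2·2.6 + 0.2·3.92 = 4.574.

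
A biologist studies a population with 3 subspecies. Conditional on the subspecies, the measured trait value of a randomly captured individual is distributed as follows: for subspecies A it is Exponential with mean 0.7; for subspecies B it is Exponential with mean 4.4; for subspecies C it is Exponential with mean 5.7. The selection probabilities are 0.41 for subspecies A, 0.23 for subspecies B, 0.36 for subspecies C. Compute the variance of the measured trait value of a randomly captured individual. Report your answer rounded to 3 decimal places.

21.471

Per component, A: μ=0.7, E[X²]=0.98; B: μ=4.4, E[X²]=38.72; C: μ=5.7, E[X²]=64.98.
E[X] = 0.41·0.7 + 0.23·4.4 + 0.36·5.7 = 3.351.
E[X²] = 0.41·0.98 + 0.23·38.72 + 0.36·64.98 = 32.7002.
Var(X) = E[X²] − (E[X])² = 32.7002 − 11.2292 = 21.471.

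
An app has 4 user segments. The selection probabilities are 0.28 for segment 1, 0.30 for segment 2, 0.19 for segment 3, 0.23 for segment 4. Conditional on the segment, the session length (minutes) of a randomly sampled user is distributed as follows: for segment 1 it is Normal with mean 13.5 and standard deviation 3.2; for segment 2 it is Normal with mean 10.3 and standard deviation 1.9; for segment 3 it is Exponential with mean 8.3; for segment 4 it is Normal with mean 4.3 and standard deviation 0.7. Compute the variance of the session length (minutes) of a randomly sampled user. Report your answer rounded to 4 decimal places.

28.3127

Per component, 1: μ=13.5, E[X²]=192.49; 2: μ=10.3, E[X²]=109.7; 3: μ=8.3, E[X²]=137.78; 4: μ=4.3, E[X²]=18.98.
E[X] = 0.28·13.5 + 0.3·10.3 + 0.19·8.3 + 0.23·4.3 = 9.436.
E[X²] = 0.28·192.49 + 0.3·109.7 + 0.19·137.78 + 0.23·18.98 = 117.351.
Var(X) = E[X²] − (E[X])² = 117.351 − 89.0381 = 28.3127.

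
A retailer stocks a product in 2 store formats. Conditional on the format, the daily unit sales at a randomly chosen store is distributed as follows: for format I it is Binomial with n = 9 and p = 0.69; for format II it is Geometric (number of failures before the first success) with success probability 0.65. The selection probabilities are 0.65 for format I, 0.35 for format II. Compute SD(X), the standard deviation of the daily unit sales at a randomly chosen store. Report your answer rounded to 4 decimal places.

2.9764

Per component, I: μ=6.21, E[X²]=40.4892; II: μ=0.538462, E[X²]=1.11834.
E[X] = 0.65·6.21 + 0.35·0.538462 = 4.22496.
E[X²] = 0.65·40.4892 + 0.35·1.11834 = 26.7094.
Var(X) = E[X²] − (E[X])² = 26.7094 − 17.8503 = 8.8591.
SD(X) = √8.8591 = 2.97642.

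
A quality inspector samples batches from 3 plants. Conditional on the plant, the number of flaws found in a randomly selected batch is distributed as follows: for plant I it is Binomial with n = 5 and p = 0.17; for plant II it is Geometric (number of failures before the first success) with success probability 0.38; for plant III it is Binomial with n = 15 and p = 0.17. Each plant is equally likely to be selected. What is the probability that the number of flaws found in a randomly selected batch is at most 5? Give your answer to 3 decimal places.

0.971

Conditional on each plant, P(X ≤ 5): I: 1; II: 0.9432; III: 0.97003.
By total probability, P(X ≤ 5) = 0.333333·1 + 0.333333·0.9432 + 0.333333·0.97003 = 0.971077.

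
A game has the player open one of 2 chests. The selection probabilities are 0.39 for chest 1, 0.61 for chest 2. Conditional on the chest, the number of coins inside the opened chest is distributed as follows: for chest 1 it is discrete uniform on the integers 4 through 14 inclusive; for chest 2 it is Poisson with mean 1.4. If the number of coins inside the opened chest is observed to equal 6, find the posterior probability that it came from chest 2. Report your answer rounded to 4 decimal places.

Likelihoods P(X=6 | ·): 1: 0.0909091; 2: 0.00257883.
Posterior ∝ prior × likelihood. Numerator for 2: 0.61·0.00257883 = 0.00157309.
Normalizing constant: 0.39·0.0909091 + 0.61·0.00257883 = 0.0370276.
P(2 | observation) = 0.00157309 / 0.0370276 = 0.0424842.

0.0425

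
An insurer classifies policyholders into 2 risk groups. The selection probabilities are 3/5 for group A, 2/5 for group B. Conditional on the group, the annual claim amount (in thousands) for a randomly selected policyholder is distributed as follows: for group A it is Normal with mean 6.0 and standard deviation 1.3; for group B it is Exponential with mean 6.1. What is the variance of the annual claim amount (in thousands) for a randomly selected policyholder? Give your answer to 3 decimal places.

Per component, A: μ=6, E[X²]=37.69; B: μ=6.1, E[X²]=74.42.
E[X] = 0.6·6 + 0.4·6.1 = 6.04.
E[X²] = 0.6·37.69 + 0.4·74.42 = 52.382.
Var(X) = E[X²] − (E[X])² = 52.382 − 36.4816 = 15.9004.

15.900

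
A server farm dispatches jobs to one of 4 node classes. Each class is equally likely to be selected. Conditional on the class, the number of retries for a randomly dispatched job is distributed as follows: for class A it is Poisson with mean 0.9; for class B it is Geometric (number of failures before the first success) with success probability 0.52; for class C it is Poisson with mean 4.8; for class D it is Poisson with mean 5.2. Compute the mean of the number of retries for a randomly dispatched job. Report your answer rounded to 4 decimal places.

2.9558

Component means — A: 0.9; B: 0.923077; C: 4.8; D: 5.2.
E[X] = 0.25·0.9 + 0.25·0.923077 + 0.25·4.8 + 0.25·5.2 = 2.95577.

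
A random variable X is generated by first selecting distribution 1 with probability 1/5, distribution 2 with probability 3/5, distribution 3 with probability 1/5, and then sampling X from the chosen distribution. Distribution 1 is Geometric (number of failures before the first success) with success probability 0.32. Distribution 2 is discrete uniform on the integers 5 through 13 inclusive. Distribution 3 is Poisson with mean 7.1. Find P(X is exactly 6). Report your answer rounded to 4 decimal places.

0.1024

Conditional on each component, P(X = 6): 1: 0.0316376; 2: 0.111111; 3: 0.1468.
By total probability, P(X = 6) = 0.2·0.0316376 + 0.6·0.111111 + 0.2·0.1468 = 0.102354.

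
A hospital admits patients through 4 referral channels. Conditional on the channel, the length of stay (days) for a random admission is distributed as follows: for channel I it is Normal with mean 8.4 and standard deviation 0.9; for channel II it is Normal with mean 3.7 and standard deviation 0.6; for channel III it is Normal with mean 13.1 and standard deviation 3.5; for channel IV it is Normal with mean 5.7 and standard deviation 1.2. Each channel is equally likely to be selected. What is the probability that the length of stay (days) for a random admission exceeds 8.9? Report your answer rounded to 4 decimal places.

0.2945

Conditional on each channel, P(X > 8.9): I: 0.289257; II: 0; III: 0.88493; IV: 0.00383038.
By total probability, P(X > 8.9) = 0.25·0.289257 + 0.25·0 + 0.25·0.88493 + 0.25·0.00383038 = 0.294505.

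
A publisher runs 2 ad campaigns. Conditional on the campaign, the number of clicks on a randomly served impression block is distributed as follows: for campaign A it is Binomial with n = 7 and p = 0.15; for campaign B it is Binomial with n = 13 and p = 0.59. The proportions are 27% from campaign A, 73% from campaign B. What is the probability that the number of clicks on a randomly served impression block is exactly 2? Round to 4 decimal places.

0.0577

Conditional on each campaign, P(X = 2): A: 0.209651; B: 0.00149424.
By total probability, P(X = 2) = 0.27·0.209651 + 0.73·0.00149424 = 0.0576965.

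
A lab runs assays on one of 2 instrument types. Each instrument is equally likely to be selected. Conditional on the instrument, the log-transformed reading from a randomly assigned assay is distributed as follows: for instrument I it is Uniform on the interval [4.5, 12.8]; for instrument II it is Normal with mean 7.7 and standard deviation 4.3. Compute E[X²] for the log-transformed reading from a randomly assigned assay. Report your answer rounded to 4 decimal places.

79.1717

For each component E[X²] = Var + (mean)², giving I: 80.5633; II: 77.78.
Overall E[X²] = 0.5·80.5633 + 0.5·77.78 = 79.1717.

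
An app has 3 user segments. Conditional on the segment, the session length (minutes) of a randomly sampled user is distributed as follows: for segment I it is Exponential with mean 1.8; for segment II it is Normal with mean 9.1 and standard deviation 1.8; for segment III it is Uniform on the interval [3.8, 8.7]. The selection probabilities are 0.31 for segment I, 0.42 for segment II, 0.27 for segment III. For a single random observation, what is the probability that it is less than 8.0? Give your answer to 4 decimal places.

0.6514

Conditional on each segment, P(X < 8.0): I: 0.988256; II: 0.270563; III: 0.857143.
By total probability, P(X < 8.0) = 0.31·0.988256 + 0.42·0.270563 + 0.27·0.857143 = 0.651425.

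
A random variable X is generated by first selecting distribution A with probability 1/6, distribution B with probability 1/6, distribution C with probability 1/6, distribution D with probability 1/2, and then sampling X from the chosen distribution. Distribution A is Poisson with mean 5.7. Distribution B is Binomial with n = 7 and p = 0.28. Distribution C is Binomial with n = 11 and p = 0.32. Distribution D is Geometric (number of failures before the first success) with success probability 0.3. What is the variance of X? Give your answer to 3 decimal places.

7.135

Per component, A: μ=5.7, E[X²]=38.19; B: μ=1.96, E[X²]=5.2528; C: μ=3.52, E[X²]=14.784; D: μ=2.33333, E[X²]=13.2222.
E[X] = 0.166667·5.7 + 0.166667·1.96 + 0.166667·3.52 + 0.5·2.33333 = 3.03.
E[X²] = 0.166667·38.19 + 0.166667·5.2528 + 0.166667·14.784 + 0.5·13.2222 = 16.3156.
Var(X) = E[X²] − (E[X])² = 16.3156 − 9.1809 = 7.13468.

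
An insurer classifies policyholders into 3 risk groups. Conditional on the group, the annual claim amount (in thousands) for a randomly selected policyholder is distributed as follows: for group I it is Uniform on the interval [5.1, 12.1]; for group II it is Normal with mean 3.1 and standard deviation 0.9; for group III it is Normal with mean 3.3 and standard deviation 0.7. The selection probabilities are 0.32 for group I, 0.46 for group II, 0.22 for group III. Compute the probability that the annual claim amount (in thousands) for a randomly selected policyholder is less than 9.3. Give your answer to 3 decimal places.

0.872

Conditional on each group, P(X < 9.3): I: 0.6; II: 1; III: 1.
By total probability, P(X < 9.3) = 0.32·0.6 + 0.46·1 + 0.22·1 = 0.872.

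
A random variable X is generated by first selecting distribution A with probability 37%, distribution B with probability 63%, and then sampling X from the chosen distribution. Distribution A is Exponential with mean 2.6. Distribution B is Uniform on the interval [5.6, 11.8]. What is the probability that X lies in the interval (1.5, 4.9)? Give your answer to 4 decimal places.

0.1516

Conditional on each component, P(1.5 < X < 4.9): A: 0.409736; B: 0.
By total probability, P(1.5 < X < 4.9) = 0.37·0.409736 + 0.63·0 = 0.151602.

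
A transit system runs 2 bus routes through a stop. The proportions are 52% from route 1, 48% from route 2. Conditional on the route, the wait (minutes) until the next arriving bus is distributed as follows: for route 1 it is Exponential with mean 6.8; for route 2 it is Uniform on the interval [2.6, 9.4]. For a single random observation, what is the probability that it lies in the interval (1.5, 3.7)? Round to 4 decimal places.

Conditional on each route, P(1.5 < X < 3.7): 1: 0.221693; 2: 0.161765.
By total probability, P(1.5 < X < 3.7) = 0.52·0.221693 + 0.48·0.161765 = 0.192928.

0.1929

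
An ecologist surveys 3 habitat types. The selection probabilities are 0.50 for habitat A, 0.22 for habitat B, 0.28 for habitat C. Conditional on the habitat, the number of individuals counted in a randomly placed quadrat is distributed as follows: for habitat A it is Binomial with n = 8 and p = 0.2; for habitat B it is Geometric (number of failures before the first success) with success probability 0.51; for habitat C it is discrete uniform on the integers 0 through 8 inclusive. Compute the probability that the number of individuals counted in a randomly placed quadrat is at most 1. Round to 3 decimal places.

Conditional on each habitat, P(X ≤ 1): A: 0.503316; B: 0.7599; C: 0.222222.
By total probability, P(X ≤ 1) = 0.5·0.503316 + 0.22·0.7599 + 0.28·0.222222 = 0.481058.

0.481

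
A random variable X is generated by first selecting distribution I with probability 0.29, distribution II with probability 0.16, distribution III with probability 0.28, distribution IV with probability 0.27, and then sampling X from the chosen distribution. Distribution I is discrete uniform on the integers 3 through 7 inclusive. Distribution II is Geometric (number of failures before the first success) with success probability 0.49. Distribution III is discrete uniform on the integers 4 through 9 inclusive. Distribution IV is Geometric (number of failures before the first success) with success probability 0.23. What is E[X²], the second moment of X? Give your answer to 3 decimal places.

27.946

For each component E[X²] = Var + (mean)², giving I: 27; II: 3.20741; III: 45.1667; IV: 25.7637.
Overall E[X²] = 0.29·27 + 0.16·3.20741 + 0.28·45.1667 + 0.27·25.7637 = 27.9461.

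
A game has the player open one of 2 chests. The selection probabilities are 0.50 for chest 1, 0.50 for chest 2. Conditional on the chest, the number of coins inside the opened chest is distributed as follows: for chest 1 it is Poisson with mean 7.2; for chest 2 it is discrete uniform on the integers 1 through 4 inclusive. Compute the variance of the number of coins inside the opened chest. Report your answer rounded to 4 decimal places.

9.7475

Per component, 1: μ=7.2, E[X²]=59.04; 2: μ=2.5, E[X²]=7.5.
E[X] = 0.5·7.2 + 0.5·2.5 = 4.85.
E[X²] = 0.5·59.04 + 0.5·7.5 = 33.27.
Var(X) = E[X²] − (E[X])² = 33.27 − 23.5225 = 9.7475.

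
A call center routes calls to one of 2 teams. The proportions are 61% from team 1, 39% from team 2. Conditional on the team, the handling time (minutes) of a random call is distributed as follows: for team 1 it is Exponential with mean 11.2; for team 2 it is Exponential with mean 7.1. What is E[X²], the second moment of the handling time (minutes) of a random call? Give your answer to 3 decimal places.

192.357

For each component E[X²] = Var + (mean)², giving 1: 250.88; 2: 100.82.
Overall E[X²] = 0.61·250.88 + 0.39·100.82 = 192.357.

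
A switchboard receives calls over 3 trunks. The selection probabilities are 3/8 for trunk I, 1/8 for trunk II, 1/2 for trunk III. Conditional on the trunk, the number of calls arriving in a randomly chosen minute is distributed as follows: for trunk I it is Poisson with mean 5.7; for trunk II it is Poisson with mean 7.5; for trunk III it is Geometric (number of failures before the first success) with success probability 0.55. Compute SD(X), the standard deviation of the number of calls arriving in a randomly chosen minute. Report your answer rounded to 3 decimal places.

Per component, I: μ=5.7, E[X²]=38.19; II: μ=7.5, E[X²]=63.75; III: μ=0.818182, E[X²]=2.15702.
E[X] = 0.375·5.7 + 0.125·7.5 + 0.5·0.818182 = 3.48409.
E[X²] = 0.375·38.19 + 0.125·63.75 + 0.5·2.15702 = 23.3685.
Var(X) = E[X²] − (E[X])² = 23.3685 − 12.1389 = 11.2296.
SD(X) = √11.2296 = 3.35106.

3.351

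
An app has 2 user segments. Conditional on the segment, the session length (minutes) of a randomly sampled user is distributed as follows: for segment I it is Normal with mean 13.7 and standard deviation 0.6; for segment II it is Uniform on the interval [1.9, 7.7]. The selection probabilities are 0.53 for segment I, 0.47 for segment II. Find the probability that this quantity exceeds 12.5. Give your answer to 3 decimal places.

Conditional on each segment, P(X > 12.5): I: 0.97725; II: 0.
By total probability, P(X > 12.5) = 0.53·0.97725 + 0.47·0 = 0.517942.

0.518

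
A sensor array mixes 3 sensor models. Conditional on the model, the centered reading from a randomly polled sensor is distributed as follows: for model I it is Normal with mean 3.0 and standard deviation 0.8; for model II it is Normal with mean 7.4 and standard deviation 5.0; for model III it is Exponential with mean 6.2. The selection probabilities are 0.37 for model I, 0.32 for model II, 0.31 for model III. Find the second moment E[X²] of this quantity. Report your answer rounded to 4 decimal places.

52.9228

For each component E[X²] = Var + (mean)², giving I: 9.64; II: 79.76; III: 76.88.
Overall E[X²] = 0.37·9.64 + 0.32·79.76 + 0.31·76.88 = 52.9228.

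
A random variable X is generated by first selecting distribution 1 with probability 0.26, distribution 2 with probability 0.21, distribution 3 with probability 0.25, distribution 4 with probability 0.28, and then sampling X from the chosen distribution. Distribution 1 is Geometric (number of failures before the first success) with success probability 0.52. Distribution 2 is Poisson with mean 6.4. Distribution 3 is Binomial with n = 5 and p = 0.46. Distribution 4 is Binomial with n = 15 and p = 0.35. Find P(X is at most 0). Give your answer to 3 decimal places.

Conditional on each component, P(X ≤ 0): 1: 0.52; 2: 0.00166156; 3: 0.0459165; 4: 0.00156207.
By total probability, P(X ≤ 0) = 0.26·0.52 + 0.21·0.00166156 + 0.25·0.0459165 + 0.28·0.00156207 = 0.147465.

0.147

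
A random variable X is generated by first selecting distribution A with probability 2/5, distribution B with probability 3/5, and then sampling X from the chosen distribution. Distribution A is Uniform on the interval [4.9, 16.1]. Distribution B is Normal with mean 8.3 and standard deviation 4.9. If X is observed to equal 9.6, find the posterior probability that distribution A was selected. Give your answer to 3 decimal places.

Likelihoods f(9.6 | ·): A: 0.0892857; B: 0.0786013.
Posterior ∝ prior × likelihood. Numerator for A: 0.4·0.0892857 = 0.0357143.
Normalizing constant: 0.4·0.0892857 + 0.6·0.0786013 = 0.082875.
P(A | observation) = 0.0357143 / 0.082875 = 0.430941.

0.431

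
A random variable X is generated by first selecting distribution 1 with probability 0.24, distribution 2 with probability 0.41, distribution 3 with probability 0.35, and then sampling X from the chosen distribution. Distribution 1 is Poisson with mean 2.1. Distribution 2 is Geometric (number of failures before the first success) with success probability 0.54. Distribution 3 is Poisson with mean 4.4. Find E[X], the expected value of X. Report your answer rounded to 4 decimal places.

2.3933

Component means — 1: 2.1; 2: 0.851852; 3: 4.4.
E[X] = 0.24·2.1 + 0.41·0.851852 + 0.35·4.4 = 2.39326.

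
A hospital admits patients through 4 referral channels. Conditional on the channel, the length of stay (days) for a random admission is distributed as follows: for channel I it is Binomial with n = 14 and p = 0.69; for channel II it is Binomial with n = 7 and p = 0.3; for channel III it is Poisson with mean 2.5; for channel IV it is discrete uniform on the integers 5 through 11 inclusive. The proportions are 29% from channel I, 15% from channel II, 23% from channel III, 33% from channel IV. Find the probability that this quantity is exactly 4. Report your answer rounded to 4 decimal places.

0.0459

Conditional on each channel, P(X = 4): I: 0.00185972; II: 0.0972405; III: 0.133602; IV: 0.
By total probability, P(X = 4) = 0.29·0.00185972 + 0.15·0.0972405 + 0.23·0.133602 + 0.33·0 = 0.0458538.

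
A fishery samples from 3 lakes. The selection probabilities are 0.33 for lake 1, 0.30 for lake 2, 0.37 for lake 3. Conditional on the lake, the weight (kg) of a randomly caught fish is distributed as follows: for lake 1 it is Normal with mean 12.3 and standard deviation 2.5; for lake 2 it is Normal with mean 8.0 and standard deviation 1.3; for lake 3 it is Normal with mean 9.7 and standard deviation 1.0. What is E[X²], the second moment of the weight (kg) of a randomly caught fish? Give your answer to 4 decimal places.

For each component E[X²] = Var + (mean)², giving 1: 157.54; 2: 65.69; 3: 95.09.
Overall E[X²] = 0.33·157.54 + 0.3·65.69 + 0.37·95.09 = 106.879.

106.8785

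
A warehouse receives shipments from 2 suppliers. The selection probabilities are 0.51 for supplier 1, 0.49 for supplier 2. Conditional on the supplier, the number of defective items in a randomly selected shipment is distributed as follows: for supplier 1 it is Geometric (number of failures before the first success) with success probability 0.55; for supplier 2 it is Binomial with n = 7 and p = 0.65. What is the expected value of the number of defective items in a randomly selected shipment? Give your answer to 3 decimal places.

2.647

Component means — 1: 0.818182; 2: 4.55.
E[X] = 0.51·0.818182 + 0.49·4.55 = 2.64677.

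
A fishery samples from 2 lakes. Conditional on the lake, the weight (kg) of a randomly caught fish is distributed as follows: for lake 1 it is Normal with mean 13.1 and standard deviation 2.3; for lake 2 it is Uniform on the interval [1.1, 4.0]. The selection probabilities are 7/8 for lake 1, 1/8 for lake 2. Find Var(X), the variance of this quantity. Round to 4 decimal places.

Per component, 1: μ=13.1, E[X²]=176.9; 2: μ=2.55, E[X²]=7.20333.
E[X] = 0.875·13.1 + 0.125·2.55 = 11.7812.
E[X²] = 0.875·176.9 + 0.125·7.20333 = 155.688.
Var(X) = E[X²] − (E[X])² = 155.688 − 138.798 = 16.8901.

16.8901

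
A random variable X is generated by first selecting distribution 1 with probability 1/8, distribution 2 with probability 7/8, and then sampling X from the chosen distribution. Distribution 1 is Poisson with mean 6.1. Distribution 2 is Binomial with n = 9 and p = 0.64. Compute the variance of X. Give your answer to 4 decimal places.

2.5895

Per component, 1: μ=6.1, E[X²]=43.31; 2: μ=5.76, E[X²]=35.2512.
E[X] = 0.125·6.1 + 0.875·5.76 = 5.8025.
E[X²] = 0.125·43.31 + 0.875·35.2512 = 36.2585.
Var(X) = E[X²] − (E[X])² = 36.2585 − 33.669 = 2.58954.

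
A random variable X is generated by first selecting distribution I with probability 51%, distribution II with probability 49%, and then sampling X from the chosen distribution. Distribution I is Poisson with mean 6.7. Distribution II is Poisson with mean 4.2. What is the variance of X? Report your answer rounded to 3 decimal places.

Per component, I: μ=6.7, E[X²]=51.59; II: μ=4.2, E[X²]=21.84.
E[X] = 0.51·6.7 + 0.49·4.2 = 5.475.
E[X²] = 0.51·51.59 + 0.49·21.84 = 37.0125.
Var(X) = E[X²] − (E[X])² = 37.0125 − 29.9756 = 7.03688.

7.037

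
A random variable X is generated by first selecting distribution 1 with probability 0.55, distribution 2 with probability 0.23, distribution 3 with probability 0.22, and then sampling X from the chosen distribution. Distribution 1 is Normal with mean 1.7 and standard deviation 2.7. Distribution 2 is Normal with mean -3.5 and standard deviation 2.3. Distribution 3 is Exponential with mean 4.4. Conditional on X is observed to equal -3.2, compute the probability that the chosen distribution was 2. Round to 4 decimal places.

0.7164

Likelihoods f(-3.2 | ·): 1: 0.0284682; 2: 0.171984; 3: 0.
Posterior ∝ prior × likelihood. Numerator for 2: 0.23·0.171984 = 0.0395563.
Normalizing constant: 0.55·0.0284682 + 0.23·0.171984 + 0.22·0 = 0.0552138.
P(2 | observation) = 0.0395563 / 0.0552138 = 0.71642.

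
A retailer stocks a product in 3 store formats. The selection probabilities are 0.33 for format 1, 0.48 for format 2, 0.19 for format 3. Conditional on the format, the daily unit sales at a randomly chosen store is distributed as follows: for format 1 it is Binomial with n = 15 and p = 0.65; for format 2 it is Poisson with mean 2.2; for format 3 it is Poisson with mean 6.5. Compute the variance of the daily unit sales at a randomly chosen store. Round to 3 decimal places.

14.795

Per component, 1: μ=9.75, E[X²]=98.475; 2: μ=2.2, E[X²]=7.04; 3: μ=6.5, E[X²]=48.75.
E[X] = 0.33·9.75 + 0.48·2.2 + 0.19·6.5 = 5.5085.
E[X²] = 0.33·98.475 + 0.48·7.04 + 0.19·48.75 = 45.1384.
Var(X) = E[X²] − (E[X])² = 45.1384 − 30.3436 = 14.7949.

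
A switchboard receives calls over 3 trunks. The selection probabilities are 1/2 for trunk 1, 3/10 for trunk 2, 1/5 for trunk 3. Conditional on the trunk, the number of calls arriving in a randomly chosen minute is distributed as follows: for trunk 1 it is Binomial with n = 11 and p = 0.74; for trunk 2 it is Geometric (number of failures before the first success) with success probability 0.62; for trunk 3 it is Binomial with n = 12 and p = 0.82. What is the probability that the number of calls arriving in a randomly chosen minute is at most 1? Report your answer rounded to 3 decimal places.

Conditional on each trunk, P(X ≤ 1): 1: 1.1858e-05; 2: 0.8556; 3: 6.43969e-08.
By total probability, P(X ≤ 1) = 0.5·1.1858e-05 + 0.3·0.8556 + 0.2·6.43969e-08 = 0.256686.

0.257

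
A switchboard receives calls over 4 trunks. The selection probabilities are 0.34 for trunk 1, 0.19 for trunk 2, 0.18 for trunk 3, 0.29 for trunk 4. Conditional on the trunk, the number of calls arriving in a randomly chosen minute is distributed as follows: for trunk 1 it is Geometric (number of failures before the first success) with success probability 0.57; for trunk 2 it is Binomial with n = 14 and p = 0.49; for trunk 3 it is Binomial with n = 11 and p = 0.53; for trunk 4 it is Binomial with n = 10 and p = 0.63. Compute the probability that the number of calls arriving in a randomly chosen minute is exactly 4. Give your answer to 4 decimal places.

Conditional on each trunk, P(X = 4): 1: 0.0194872; 2: 0.0686942; 3: 0.131918; 4: 0.0848774.
By total probability, P(X = 4) = 0.34·0.0194872 + 0.19·0.0686942 + 0.18·0.131918 + 0.29·0.0848774 = 0.0680371.

0.0680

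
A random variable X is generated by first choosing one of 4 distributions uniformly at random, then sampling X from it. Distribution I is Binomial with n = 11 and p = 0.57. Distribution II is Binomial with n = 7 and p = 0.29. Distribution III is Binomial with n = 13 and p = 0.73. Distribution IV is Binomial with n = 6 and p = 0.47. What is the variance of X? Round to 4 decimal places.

10.8619

Per component, I: μ=6.27, E[X²]=42.009; II: μ=2.03, E[X²]=5.5622; III: μ=9.49, E[X²]=92.6224; IV: μ=2.82, E[X²]=9.447.
E[X] = 0.25·6.27 + 0.25·2.03 + 0.25·9.49 + 0.25·2.82 = 5.1525.
E[X²] = 0.25·42.009 + 0.25·5.5622 + 0.25·92.6224 + 0.25·9.447 = 37.4101.
Var(X) = E[X²] − (E[X])² = 37.4101 − 26.5483 = 10.8619.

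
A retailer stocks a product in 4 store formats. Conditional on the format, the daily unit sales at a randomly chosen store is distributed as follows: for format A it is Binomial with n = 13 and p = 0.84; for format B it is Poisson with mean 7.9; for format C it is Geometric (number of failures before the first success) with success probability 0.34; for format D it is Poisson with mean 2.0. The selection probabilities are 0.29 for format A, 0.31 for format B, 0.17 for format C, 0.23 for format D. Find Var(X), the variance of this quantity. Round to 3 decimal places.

Per component, A: μ=10.92, E[X²]=120.994; B: μ=7.9, E[X²]=70.31; C: μ=1.94118, E[X²]=9.47751; D: μ=2, E[X²]=6.
E[X] = 0.29·10.92 + 0.31·7.9 + 0.17·1.94118 + 0.23·2 = 6.4058.
E[X²] = 0.29·120.994 + 0.31·70.31 + 0.17·9.47751 + 0.23·6 = 59.8754.
Var(X) = E[X²] − (E[X])² = 59.8754 − 41.0343 = 18.8411.

18.841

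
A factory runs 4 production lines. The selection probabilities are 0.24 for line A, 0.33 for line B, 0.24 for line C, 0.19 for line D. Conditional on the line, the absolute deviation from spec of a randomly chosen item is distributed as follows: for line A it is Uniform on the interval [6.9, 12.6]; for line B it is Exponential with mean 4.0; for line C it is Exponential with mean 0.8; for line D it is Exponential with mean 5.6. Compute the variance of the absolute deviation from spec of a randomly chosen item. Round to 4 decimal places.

22.0817

Per component, A: μ=9.75, E[X²]=97.77; B: μ=4, E[X²]=32; C: μ=0.8, E[X²]=1.28; D: μ=5.6, E[X²]=62.72.
E[X] = 0.24·9.75 + 0.33·4 + 0.24·0.8 + 0.19·5.6 = 4.916.
E[X²] = 0.24·97.77 + 0.33·32 + 0.24·1.28 + 0.19·62.72 = 46.2488.
Var(X) = E[X²] − (E[X])² = 46.2488 − 24.1671 = 22.0817.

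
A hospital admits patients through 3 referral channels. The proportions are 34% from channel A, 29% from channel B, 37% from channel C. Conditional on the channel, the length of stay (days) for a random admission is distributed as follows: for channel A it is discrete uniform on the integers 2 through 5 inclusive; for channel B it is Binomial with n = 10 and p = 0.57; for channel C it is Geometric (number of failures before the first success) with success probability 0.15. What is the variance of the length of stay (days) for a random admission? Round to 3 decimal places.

16.181

Per component, A: μ=3.5, E[X²]=13.5; B: μ=5.7, E[X²]=34.941; C: μ=5.66667, E[X²]=69.8889.
E[X] = 0.34·3.5 + 0.29·5.7 + 0.37·5.66667 = 4.93967.
E[X²] = 0.34·13.5 + 0.29·34.941 + 0.37·69.8889 = 40.5818.
Var(X) = E[X²] − (E[X])² = 40.5818 − 24.4003 = 16.1815.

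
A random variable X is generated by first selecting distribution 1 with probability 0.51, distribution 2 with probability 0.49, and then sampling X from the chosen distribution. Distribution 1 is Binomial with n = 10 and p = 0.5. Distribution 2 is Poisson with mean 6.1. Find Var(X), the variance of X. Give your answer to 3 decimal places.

Per component, 1: μ=5, E[X²]=27.5; 2: μ=6.1, E[X²]=43.31.
E[X] = 0.51·5 + 0.49·6.1 = 5.539.
E[X²] = 0.51·27.5 + 0.49·43.31 = 35.2469.
Var(X) = E[X²] − (E[X])² = 35.2469 − 30.6805 = 4.56638.

4.566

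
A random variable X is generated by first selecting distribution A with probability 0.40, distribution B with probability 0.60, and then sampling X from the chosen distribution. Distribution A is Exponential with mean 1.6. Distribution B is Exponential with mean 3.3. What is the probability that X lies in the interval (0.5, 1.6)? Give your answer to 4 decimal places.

Conditional on each component, P(0.5 < X < 1.6): A: 0.363736; B: 0.243614.
By total probability, P(0.5 < X < 1.6) = 0.4·0.363736 + 0.6·0.243614 = 0.291663.

0.2917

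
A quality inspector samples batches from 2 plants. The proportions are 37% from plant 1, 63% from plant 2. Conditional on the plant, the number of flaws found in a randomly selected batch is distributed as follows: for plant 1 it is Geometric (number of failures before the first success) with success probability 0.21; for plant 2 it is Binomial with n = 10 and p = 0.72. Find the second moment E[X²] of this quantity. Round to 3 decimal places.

For each component E[X²] = Var + (mean)², giving 1: 32.0658; 2: 53.856.
Overall E[X²] = 0.37·32.0658 + 0.63·53.856 = 45.7936.

45.794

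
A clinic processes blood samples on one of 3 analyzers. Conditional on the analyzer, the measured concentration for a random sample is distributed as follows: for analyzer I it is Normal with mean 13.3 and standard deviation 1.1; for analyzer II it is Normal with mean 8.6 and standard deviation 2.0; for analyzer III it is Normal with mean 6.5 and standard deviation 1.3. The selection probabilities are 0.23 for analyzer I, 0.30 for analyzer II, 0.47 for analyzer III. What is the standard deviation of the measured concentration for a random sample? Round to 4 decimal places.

3.0687

Per component, I: μ=13.3, E[X²]=178.1; II: μ=8.6, E[X²]=77.96; III: μ=6.5, E[X²]=43.94.
E[X] = 0.23·13.3 + 0.3·8.6 + 0.47·6.5 = 8.694.
E[X²] = 0.23·178.1 + 0.3·77.96 + 0.47·43.94 = 85.0028.
Var(X) = E[X²] − (E[X])² = 85.0028 − 75.5856 = 9.41716.
SD(X) = √9.41716 = 3.06874.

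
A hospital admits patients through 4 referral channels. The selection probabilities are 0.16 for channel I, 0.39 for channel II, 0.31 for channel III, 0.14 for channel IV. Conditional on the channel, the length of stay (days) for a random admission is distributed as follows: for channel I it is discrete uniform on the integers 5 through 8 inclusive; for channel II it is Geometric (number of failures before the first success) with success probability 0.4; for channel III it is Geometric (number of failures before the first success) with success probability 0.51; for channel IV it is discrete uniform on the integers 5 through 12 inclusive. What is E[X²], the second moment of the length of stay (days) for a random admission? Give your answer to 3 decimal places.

21.020

For each component E[X²] = Var + (mean)², giving I: 43.5; II: 6; III: 2.807; IV: 77.5.
Overall E[X²] = 0.16·43.5 + 0.39·6 + 0.31·2.807 + 0.14·77.5 = 21.0202.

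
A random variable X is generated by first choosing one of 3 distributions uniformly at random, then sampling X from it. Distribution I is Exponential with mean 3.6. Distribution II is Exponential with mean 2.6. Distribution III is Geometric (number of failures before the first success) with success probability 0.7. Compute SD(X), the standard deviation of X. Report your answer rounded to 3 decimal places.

Per component, I: μ=3.6, E[X²]=25.92; II: μ=2.6, E[X²]=13.52; III: μ=0.428571, E[X²]=0.795918.
E[X] = 0.333333·3.6 + 0.333333·2.6 + 0.333333·0.428571 = 2.20952.
E[X²] = 0.333333·25.92 + 0.333333·13.52 + 0.333333·0.795918 = 13.412.
Var(X) = E[X²] − (E[X])² = 13.412 − 4.882 = 8.52998.
SD(X) = √8.52998 = 2.92061.

2.921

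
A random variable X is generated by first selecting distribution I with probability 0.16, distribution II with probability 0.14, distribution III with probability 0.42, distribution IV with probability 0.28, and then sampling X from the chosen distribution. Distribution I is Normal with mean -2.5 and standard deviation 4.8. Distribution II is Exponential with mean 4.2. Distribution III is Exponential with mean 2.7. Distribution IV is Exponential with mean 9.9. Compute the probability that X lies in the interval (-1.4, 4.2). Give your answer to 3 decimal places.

Conditional on each component, P(-1.4 < X < 4.2): I: 0.327987; II: 0.632121; III: 0.788928; IV: 0.345735.
By total probability, P(-1.4 < X < 4.2) = 0.16·0.327987 + 0.14·0.632121 + 0.42·0.788928 + 0.28·0.345735 = 0.56913.

0.569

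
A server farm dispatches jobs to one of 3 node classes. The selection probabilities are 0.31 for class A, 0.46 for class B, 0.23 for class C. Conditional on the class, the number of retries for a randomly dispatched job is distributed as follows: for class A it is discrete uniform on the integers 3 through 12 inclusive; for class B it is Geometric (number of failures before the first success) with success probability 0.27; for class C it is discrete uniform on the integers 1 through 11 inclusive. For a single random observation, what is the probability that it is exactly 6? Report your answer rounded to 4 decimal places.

Conditional on each class, P(X = 6): A: 0.1; B: 0.0408602; C: 0.0909091.
By total probability, P(X = 6) = 0.31·0.1 + 0.46·0.0408602 + 0.23·0.0909091 = 0.0707048.

0.0707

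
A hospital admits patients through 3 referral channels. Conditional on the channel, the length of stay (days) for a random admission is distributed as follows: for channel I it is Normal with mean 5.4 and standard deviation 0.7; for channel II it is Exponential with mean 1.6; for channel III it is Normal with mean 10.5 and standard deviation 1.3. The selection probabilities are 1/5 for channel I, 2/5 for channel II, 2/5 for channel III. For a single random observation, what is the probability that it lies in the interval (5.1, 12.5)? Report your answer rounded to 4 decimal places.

0.5247

Conditional on each channel, P(5.1 < X < 12.5): I: 0.665882; II: 0.0408703; III: 0.938016.
By total probability, P(5.1 < X < 12.5) = 0.2·0.665882 + 0.4·0.0408703 + 0.4·0.938016 = 0.524731.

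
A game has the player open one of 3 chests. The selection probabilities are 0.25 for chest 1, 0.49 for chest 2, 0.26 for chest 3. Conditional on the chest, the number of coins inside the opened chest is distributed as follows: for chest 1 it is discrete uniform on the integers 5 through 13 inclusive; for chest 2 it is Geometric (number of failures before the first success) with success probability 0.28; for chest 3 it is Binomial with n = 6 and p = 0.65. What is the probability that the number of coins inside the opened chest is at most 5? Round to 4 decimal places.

Conditional on each chest, P(X ≤ 5): 1: 0.111111; 2: 0.860686; 3: 0.924581.
By total probability, P(X ≤ 5) = 0.25·0.111111 + 0.49·0.860686 + 0.26·0.924581 = 0.689905.

0.6899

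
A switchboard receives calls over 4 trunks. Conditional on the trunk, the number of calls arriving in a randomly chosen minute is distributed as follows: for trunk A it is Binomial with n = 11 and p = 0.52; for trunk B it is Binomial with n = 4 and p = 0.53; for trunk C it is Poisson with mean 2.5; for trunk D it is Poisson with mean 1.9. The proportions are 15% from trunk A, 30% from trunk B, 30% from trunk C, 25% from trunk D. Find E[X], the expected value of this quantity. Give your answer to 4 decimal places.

2.7190

Component means — A: 5.72; B: 2.12; C: 2.5; D: 1.9.
E[X] = 0.15·5.72 + 0.3·2.12 + 0.3·2.5 + 0.25·1.9 = 2.719.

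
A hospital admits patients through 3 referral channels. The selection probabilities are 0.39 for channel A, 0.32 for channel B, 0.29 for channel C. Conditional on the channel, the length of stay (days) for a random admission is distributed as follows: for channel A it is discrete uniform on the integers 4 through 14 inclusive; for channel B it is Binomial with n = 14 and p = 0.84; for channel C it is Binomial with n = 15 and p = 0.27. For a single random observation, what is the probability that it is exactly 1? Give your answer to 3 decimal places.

Conditional on each channel, P(X = 1): A: 0; B: 5.29623e-10; C: 0.0494282.
By total probability, P(X = 1) = 0.39·0 + 0.32·5.29623e-10 + 0.29·0.0494282 = 0.0143342.

0.014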